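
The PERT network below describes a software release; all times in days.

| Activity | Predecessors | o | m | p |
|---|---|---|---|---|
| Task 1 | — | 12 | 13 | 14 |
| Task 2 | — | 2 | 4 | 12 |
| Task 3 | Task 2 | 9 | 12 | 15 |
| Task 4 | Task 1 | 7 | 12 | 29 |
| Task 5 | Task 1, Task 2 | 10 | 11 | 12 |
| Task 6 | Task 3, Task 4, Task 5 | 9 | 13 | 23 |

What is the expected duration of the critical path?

41 days

te_Task 1 = (12 + 4·13 + 14)/6 = 78/6 = 13
te_Task 2 = (2 + 4·4 + 12)/6 = 30/6 = 5
te_Task 3 = (9 + 4·12 + 15)/6 = 72/6 = 12
te_Task 4 = (7 + 4·12 + 29)/6 = 84/6 = 14
te_Task 5 = (10 + 4·11 + 12)/6 = 66/6 = 11
te_Task 6 = (9 + 4·13 + 23)/6 = 84/6 = 14

Forward pass:
ES_Task 1 = 0; EF_Task 1 = 13
ES_Task 2 = 0; EF_Task 2 = 5
ES_Task 3 = 5; EF_Task 3 = 5+12 = 17
ES_Task 4 = 13; EF_Task 4 = 13+14 = 27
ES_Task 5 = max(EF_Task 1=13, EF_Task 2=5) = 13; EF_Task 5 = 13+11 = 24
ES_Task 6 = max(EF_Task 3=17, EF_Task 4=27, EF_Task 5=24) = 27; EF_Task 6 = 27+14 = 41
Expected project duration μ = 41 days. Critical path: Task 1 → Task 4 → Task 6.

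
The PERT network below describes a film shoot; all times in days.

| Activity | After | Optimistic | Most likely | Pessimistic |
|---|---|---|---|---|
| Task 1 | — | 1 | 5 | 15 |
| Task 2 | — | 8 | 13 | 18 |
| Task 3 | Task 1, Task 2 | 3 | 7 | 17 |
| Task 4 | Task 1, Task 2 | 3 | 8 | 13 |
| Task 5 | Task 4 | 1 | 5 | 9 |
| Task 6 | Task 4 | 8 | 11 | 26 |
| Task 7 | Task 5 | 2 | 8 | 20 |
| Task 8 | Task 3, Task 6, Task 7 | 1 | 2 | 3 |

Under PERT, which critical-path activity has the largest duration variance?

te_Task 1 = (1 + 4·5 + 15)/6 = 36/6 = 6; σ²_Task 1 = ((15−1)/6)² = 5.444
te_Task 2 = (8 + 4·13 + 18)/6 = 78/6 = 13; σ²_Task 2 = ((18−8)/6)² = 2.778
te_Task 3 = (3 + 4·7 + 17)/6 = 48/6 = 8; σ²_Task 3 = ((17−3)/6)² = 5.444
te_Task 4 = (3 + 4·8 + 13)/6 = 48/6 = 8; σ²_Task 4 = ((13−3)/6)² = 2.778
te_Task 5 = (1 + 4·5 + 9)/6 = 30/6 = 5; σ²_Task 5 = ((9−1)/6)² = 1.778
te_Task 6 = (8 + 4·11 + 26)/6 = 78/6 = 13; σ²_Task 6 = ((26−8)/6)² = 9.000
te_Task 7 = (2 + 4·8 + 20)/6 = 54/6 = 9; σ²_Task 7 = ((20−2)/6)² = 9.000
te_Task 8 = (1 + 4·2 + 3)/6 = 12/6 = 2; σ²_Task 8 = ((3−1)/6)² = 0.111

Forward pass:
ES_Task 1 = 0; EF_Task 1 = 6
ES_Task 2 = 0; EF_Task 2 = 13
ES_Task 3 = max(EF_Task 1=6, EF_Task 2=13) = 13; EF_Task 3 = 13+8 = 21
ES_Task 4 = max(EF_Task 1=6, EF_Task 2=13) = 13; EF_Task 4 = 13+8 = 21
ES_Task 5 = 21; EF_Task 5 = 21+5 = 26
ES_Task 6 = 21; EF_Task 6 = 21+13 = 34
ES_Task 7 = 26; EF_Task 7 = 26+9 = 35
ES_Task 8 = max(EF_Task 3=21, EF_Task 6=34, EF_Task 7=35) = 35; EF_Task 8 = 35+2 = 37
Expected project duration μ = 37 days. Critical path: Task 2 → Task 4 → Task 5 → Task 7 → Task 8.

Variances on critical path: σ²_Task 2=2.778, σ²_Task 4=2.778, σ²_Task 5=1.778, σ²_Task 7=9.000, σ²_Task 8=0.111.
Largest is σ²_Task 7 = 9.000.

Task 7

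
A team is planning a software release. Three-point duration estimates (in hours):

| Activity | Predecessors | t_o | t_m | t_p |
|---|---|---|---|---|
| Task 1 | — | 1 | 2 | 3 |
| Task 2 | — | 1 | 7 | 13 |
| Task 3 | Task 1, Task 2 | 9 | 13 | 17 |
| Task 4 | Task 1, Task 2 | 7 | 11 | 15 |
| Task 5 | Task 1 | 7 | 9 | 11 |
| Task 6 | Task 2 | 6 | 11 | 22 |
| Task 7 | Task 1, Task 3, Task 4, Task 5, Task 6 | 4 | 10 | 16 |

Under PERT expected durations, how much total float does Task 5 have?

9 hours

te_Task 1 = (1 + 4·2 + 3)/6 = 12/6 = 2
te_Task 2 = (1 + 4·7 + 13)/6 = 42/6 = 7
te_Task 3 = (9 + 4·13 + 17)/6 = 78/6 = 13
te_Task 4 = (7 + 4·11 + 15)/6 = 66/6 = 11
te_Task 5 = (7 + 4·9 + 11)/6 = 54/6 = 9
te_Task 6 = (6 + 4·11 + 22)/6 = 72/6 = 12
te_Task 7 = (4 + 4·10 + 16)/6 = 60/6 = 10

Forward pass:
ES_Task 1 = 0; EF_Task 1 = 2
ES_Task 2 = 0; EF_Task 2 = 7
ES_Task 3 = max(EF_Task 1=2, EF_Task 2=7) = 7; EF_Task 3 = 7+13 = 20
ES_Task 4 = max(EF_Task 1=2, EF_Task 2=7) = 7; EF_Task 4 = 7+11 = 18
ES_Task 5 = 2; EF_Task 5 = 2+9 = 11
ES_Task 6 = 7; EF_Task 6 = 7+12 = 19
ES_Task 7 = max(EF_Task 1=2, EF_Task 3=20, EF_Task 4=18, EF_Task 5=11, EF_Task 6=19) = 20; EF_Task 7 = 20+10 = 30
Expected project duration μ = 30 hours. Critical path: Task 2 → Task 3 → Task 7.

Backward pass:
LF_Task 7 = 30; LS_Task 7 = 30−10 = 20
LF_Task 6 = LS_Task 7 = 20; LS_Task 6 = 20−12 = 8
LF_Task 5 = LS_Task 7 = 20; LS_Task 5 = 20−9 = 11
LF_Task 4 = LS_Task 7 = 20; LS_Task 4 = 20−11 = 9
LF_Task 3 = LS_Task 7 = 20; LS_Task 3 = 20−13 = 7
LF_Task 2 = min(LS_Task 3=7, LS_Task 4=9, LS_Task 6=8) = 7; LS_Task 2 = 7−7 = 0
LF_Task 1 = min(LS_Task 3=7, LS_Task 4=9, LS_Task 5=11, LS_Task 7=20) = 7; LS_Task 1 = 7−2 = 5
Slack_Task 5 = LS_Task 5 − ES_Task 5 = 11 − 2 = 9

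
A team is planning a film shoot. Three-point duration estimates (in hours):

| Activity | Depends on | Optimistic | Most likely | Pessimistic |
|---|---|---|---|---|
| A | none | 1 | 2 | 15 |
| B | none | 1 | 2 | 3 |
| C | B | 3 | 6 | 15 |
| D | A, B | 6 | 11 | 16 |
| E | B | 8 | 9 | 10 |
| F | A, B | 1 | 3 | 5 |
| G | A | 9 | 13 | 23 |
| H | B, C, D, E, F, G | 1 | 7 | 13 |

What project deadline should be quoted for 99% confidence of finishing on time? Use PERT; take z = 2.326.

34.0 hours

te_A = (1 + 4·2 + 15)/6 = 24/6 = 4; σ²_A = ((15−1)/6)² = 5.444
te_B = (1 + 4·2 + 3)/6 = 12/6 = 2; σ²_B = ((3−1)/6)² = 0.111
te_C = (3 + 4·6 + 15)/6 = 42/6 = 7; σ²_C = ((15−3)/6)² = 4.000
te_D = (6 + 4·11 + 16)/6 = 66/6 = 11; σ²_D = ((16−6)/6)² = 2.778
te_E = (8 + 4·9 + 10)/6 = 54/6 = 9; σ²_E = ((10−8)/6)² = 0.111
te_F = (1 + 4·3 + 5)/6 = 18/6 = 3; σ²_F = ((5−1)/6)² = 0.444
te_G = (9 + 4·13 + 23)/6 = 84/6 = 14; σ²_G = ((23−9)/6)² = 5.444
te_H = (1 + 4·7 + 13)/6 = 42/6 = 7; σ²_H = ((13−1)/6)² = 4.000

Forward pass:
ES_A = 0; EF_A = 4
ES_B = 0; EF_B = 2
ES_C = 2; EF_C = 2+7 = 9
ES_D = max(EF_A=4, EF_B=2) = 4; EF_D = 4+11 = 15
ES_E = 2; EF_E = 2+9 = 11
ES_F = max(EF_A=4, EF_B=2) = 4; EF_F = 4+3 = 7
ES_G = 4; EF_G = 4+14 = 18
ES_H = max(EF_B=2, EF_C=9, EF_D=15, EF_E=11, EF_F=7, EF_G=18) = 18; EF_H = 18+7 = 25
Expected project duration μ = 25 hours. Critical path: A → G → H.

Variance along critical path = 5.444 + 5.444 + 4.000 = 14.889; σ = 3.859 hours.
D = μ + z·σ = 25 + 2.326·3.859 = 34.0 hours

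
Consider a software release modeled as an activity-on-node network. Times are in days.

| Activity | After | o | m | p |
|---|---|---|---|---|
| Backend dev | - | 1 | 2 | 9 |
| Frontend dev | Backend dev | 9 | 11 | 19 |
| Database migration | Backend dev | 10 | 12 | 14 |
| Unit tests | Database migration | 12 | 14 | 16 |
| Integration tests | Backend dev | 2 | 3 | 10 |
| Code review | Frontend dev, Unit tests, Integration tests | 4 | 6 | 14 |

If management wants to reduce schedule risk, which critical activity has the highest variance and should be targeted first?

te_Backend dev = (1 + 4·2 + 9)/6 = 18/6 = 3; σ²_Backend dev = ((9−1)/6)² = 1.778
te_Frontend dev = (9 + 4·11 + 19)/6 = 72/6 = 12; σ²_Frontend dev = ((19−9)/6)² = 2.778
te_Database migration = (10 + 4·12 + 14)/6 = 72/6 = 12; σ²_Database migration = ((14−10)/6)² = 0.444
te_Unit tests = (12 + 4·14 + 16)/6 = 84/6 = 14; σ²_Unit tests = ((16−12)/6)² = 0.444
te_Integration tests = (2 + 4·3 + 10)/6 = 24/6 = 4; σ²_Integration tests = ((10−2)/6)² = 1.778
te_Code review = (4 + 4·6 + 14)/6 = 42/6 = 7; σ²_Code review = ((14−4)/6)² = 2.778

Forward pass:
ES_Backend dev = 0; EF_Backend dev = 3
ES_Frontend dev = 3; EF_Frontend dev = 3+12 = 15
ES_Database migration = 3; EF_Database migration = 3+12 = 15
ES_Unit tests = 15; EF_Unit tests = 15+14 = 29
ES_Integration tests = 3; EF_Integration tests = 3+4 = 7
ES_Code review = max(EF_Frontend dev=15, EF_Unit tests=29, EF_Integration tests=7) = 29; EF_Code review = 29+7 = 36
Expected project duration μ = 36 days. Critical path: Backend dev → Database migration → Unit tests → Code review.

Variances on critical path: σ²_Backend dev=1.778, σ²_Database migration=0.444, σ²_Unit tests=0.444, σ²_Code review=2.778.
Largest is σ²_Code review = 2.778.

Code review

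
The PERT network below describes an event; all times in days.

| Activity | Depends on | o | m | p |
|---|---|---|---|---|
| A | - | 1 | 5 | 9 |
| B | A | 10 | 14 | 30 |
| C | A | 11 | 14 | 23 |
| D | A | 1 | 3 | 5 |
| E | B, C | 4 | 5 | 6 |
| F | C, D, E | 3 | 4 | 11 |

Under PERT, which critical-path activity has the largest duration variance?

te_A = (1 + 4·5 + 9)/6 = 30/6 = 5; σ²_A = ((9−1)/6)² = 1.778
te_B = (10 + 4·14 + 30)/6 = 96/6 = 16; σ²_B = ((30−10)/6)² = 11.111
te_C = (11 + 4·14 + 23)/6 = 90/6 = 15; σ²_C = ((23−11)/6)² = 4.000
te_D = (1 + 4·3 + 5)/6 = 18/6 = 3; σ²_D = ((5−1)/6)² = 0.444
te_E = (4 + 4·5 + 6)/6 = 30/6 = 5; σ²_E = ((6−4)/6)² = 0.111
te_F = (3 + 4·4 + 11)/6 = 30/6 = 5; σ²_F = ((11−3)/6)² = 1.778

Forward pass:
ES_A = 0; EF_A = 5
ES_B = 5; EF_B = 5+16 = 21
ES_C = 5; EF_C = 5+15 = 20
ES_D = 5; EF_D = 5+3 = 8
ES_E = max(EF_B=21, EF_C=20) = 21; EF_E = 21+5 = 26
ES_F = max(EF_C=20, EF_D=8, EF_E=26) = 26; EF_F = 26+5 = 31
Expected project duration μ = 31 days. Critical path: A → B → E → F.

Variances on critical path: σ²_A=1.778, σ²_B=11.111, σ²_E=0.111, σ²_F=1.778.
Largest is σ²_B = 11.111.

B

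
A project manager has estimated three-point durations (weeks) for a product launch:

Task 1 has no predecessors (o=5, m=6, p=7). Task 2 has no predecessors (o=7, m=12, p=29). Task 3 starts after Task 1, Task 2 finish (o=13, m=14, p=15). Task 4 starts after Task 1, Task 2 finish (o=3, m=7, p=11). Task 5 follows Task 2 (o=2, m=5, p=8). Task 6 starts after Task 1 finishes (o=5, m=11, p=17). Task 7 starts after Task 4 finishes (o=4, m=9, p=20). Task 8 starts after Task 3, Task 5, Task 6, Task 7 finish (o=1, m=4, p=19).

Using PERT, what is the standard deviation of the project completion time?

5.60 weeks

te_Task 1 = (5 + 4·6 + 7)/6 = 36/6 = 6; σ²_Task 1 = ((7−5)/6)² = 0.111
te_Task 2 = (7 + 4·12 + 29)/6 = 84/6 = 14; σ²_Task 2 = ((29−7)/6)² = 13.444
te_Task 3 = (13 + 4·14 + 15)/6 = 84/6 = 14; σ²_Task 3 = ((15−13)/6)² = 0.111
te_Task 4 = (3 + 4·7 + 11)/6 = 42/6 = 7; σ²_Task 4 = ((11−3)/6)² = 1.778
te_Task 5 = (2 + 4·5 + 8)/6 = 30/6 = 5; σ²_Task 5 = ((8−2)/6)² = 1.000
te_Task 6 = (5 + 4·11 + 17)/6 = 66/6 = 11; σ²_Task 6 = ((17−5)/6)² = 4.000
te_Task 7 = (4 + 4·9 + 20)/6 = 60/6 = 10; σ²_Task 7 = ((20−4)/6)² = 7.111
te_Task 8 = (1 + 4·4 + 19)/6 = 36/6 = 6; σ²_Task 8 = ((19−1)/6)² = 9.000

Forward pass:
ES_Task 1 = 0; EF_Task 1 = 6
ES_Task 2 = 0; EF_Task 2 = 14
ES_Task 3 = max(EF_Task 1=6, EF_Task 2=14) = 14; EF_Task 3 = 14+14 = 28
ES_Task 4 = max(EF_Task 1=6, EF_Task 2=14) = 14; EF_Task 4 = 14+7 = 21
ES_Task 5 = 14; EF_Task 5 = 14+5 = 19
ES_Task 6 = 6; EF_Task 6 = 6+11 = 17
ES_Task 7 = 21; EF_Task 7 = 21+10 = 31
ES_Task 8 = max(EF_Task 3=28, EF_Task 5=19, EF_Task 6=17, EF_Task 7=31) = 31; EF_Task 8 = 31+6 = 37
Expected project duration μ = 37 weeks. Critical path: Task 2 → Task 4 → Task 7 → Task 8.

Variance along critical path = 13.444 + 1.778 + 7.111 + 9.000 = 31.333
σ = √31.333 = 5.598 weeks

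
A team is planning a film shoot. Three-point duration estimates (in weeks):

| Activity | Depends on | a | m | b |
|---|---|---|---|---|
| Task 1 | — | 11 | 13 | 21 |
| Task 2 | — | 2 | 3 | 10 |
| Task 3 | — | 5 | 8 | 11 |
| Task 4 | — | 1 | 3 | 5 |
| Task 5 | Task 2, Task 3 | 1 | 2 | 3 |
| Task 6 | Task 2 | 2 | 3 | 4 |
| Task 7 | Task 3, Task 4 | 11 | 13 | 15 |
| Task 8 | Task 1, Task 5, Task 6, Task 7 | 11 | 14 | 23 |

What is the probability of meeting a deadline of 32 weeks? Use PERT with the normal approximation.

te_Task 1 = (11 + 4·13 + 21)/6 = 84/6 = 14; σ²_Task 1 = ((21−11)/6)² = 2.778
te_Task 2 = (2 + 4·3 + 10)/6 = 24/6 = 4; σ²_Task 2 = ((10−2)/6)² = 1.778
te_Task 3 = (5 + 4·8 + 11)/6 = 48/6 = 8; σ²_Task 3 = ((11−5)/6)² = 1.000
te_Task 4 = (1 + 4·3 + 5)/6 = 18/6 = 3; σ²_Task 4 = ((5−1)/6)² = 0.444
te_Task 5 = (1 + 4·2 + 3)/6 = 12/6 = 2; σ²_Task 5 = ((3−1)/6)² = 0.111
te_Task 6 = (2 + 4·3 + 4)/6 = 18/6 = 3; σ²_Task 6 = ((4−2)/6)² = 0.111
te_Task 7 = (11 + 4·13 + 15)/6 = 78/6 = 13; σ²_Task 7 = ((15−11)/6)² = 0.444
te_Task 8 = (11 + 4·14 + 23)/6 = 90/6 = 15; σ²_Task 8 = ((23−11)/6)² = 4.000

Forward pass:
ES_Task 1 = 0; EF_Task 1 = 14
ES_Task 2 = 0; EF_Task 2 = 4
ES_Task 3 = 0; EF_Task 3 = 8
ES_Task 4 = 0; EF_Task 4 = 3
ES_Task 5 = max(EF_Task 2=4, EF_Task 3=8) = 8; EF_Task 5 = 8+2 = 10
ES_Task 6 = 4; EF_Task 6 = 4+3 = 7
ES_Task 7 = max(EF_Task 3=8, EF_Task 4=3) = 8; EF_Task 7 = 8+13 = 21
ES_Task 8 = max(EF_Task 1=14, EF_Task 5=10, EF_Task 6=7, EF_Task 7=21) = 21; EF_Task 8 = 21+15 = 36
Expected project duration μ = 36 weeks. Critical path: Task 3 → Task 7 → Task 8.

Variance along critical path = 1.000 + 0.444 + 4.000 = 5.444; σ = √5.444 = 2.333 weeks.
Z = (32 − 36) / 2.333 = -1.714
P(T ≤ 32) = Φ(-1.714) ≈ 0.043

0.043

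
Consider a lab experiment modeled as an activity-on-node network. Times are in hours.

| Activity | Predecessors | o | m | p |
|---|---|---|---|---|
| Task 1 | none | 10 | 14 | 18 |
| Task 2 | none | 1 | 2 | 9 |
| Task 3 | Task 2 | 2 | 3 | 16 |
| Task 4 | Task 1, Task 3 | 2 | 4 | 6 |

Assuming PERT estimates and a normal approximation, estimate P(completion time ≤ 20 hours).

te_Task 1 = (10 + 4·14 + 18)/6 = 84/6 = 14; σ²_Task 1 = ((18−10)/6)² = 1.778
te_Task 2 = (1 + 4·2 + 9)/6 = 18/6 = 3; σ²_Task 2 = ((9−1)/6)² = 1.778
te_Task 3 = (2 + 4·3 + 16)/6 = 30/6 = 5; σ²_Task 3 = ((16−2)/6)² = 5.444
te_Task 4 = (2 + 4·4 + 6)/6 = 24/6 = 4; σ²_Task 4 = ((6−2)/6)² = 0.444

Forward pass:
ES_Task 1 = 0; EF_Task 1 = 14
ES_Task 2 = 0; EF_Task 2 = 3
ES_Task 3 = 3; EF_Task 3 = 3+5 = 8
ES_Task 4 = max(EF_Task 1=14, EF_Task 3=8) = 14; EF_Task 4 = 14+4 = 18
Expected project duration μ = 18 hours. Critical path: Task 1 → Task 4.

Variance along critical path = 1.778 + 0.444 = 2.222; σ = √2.222 = 1.491 hours.
Z = (20 − 18) / 1.491 = 1.342
P(T ≤ 20) = Φ(1.342) ≈ 0.910

0.910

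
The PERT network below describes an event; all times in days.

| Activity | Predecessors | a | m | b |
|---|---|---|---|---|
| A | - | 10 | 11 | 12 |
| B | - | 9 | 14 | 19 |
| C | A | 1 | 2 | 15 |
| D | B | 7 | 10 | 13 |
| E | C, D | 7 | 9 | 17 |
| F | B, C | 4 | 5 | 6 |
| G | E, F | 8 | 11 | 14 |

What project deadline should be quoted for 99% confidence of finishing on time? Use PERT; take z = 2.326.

te_A = (10 + 4·11 + 12)/6 = 66/6 = 11; σ²_A = ((12−10)/6)² = 0.111
te_B = (9 + 4·14 + 19)/6 = 84/6 = 14; σ²_B = ((19−9)/6)² = 2.778
te_C = (1 + 4·2 + 15)/6 = 24/6 = 4; σ²_C = ((15−1)/6)² = 5.444
te_D = (7 + 4·10 + 13)/6 = 60/6 = 10; σ²_D = ((13−7)/6)² = 1.000
te_E = (7 + 4·9 + 17)/6 = 60/6 = 10; σ²_E = ((17−7)/6)² = 2.778
te_F = (4 + 4·5 + 6)/6 = 30/6 = 5; σ²_F = ((6−4)/6)² = 0.111
te_G = (8 + 4·11 + 14)/6 = 66/6 = 11; σ²_G = ((14−8)/6)² = 1.000

Forward pass:
ES_A = 0; EF_A = 11
ES_B = 0; EF_B = 14
ES_C = 11; EF_C = 11+4 = 15
ES_D = 14; EF_D = 14+10 = 24
ES_E = max(EF_C=15, EF_D=24) = 24; EF_E = 24+10 = 34
ES_F = max(EF_B=14, EF_C=15) = 15; EF_F = 15+5 = 20
ES_G = max(EF_E=34, EF_F=20) = 34; EF_G = 34+11 = 45
Expected project duration μ = 45 days. Critical path: B → D → E → G.

Variance along critical path = 2.778 + 1.000 + 2.778 + 1.000 = 7.556; σ = 2.749 days.
D = μ + z·σ = 45 + 2.326·2.749 = 51.4 days

51.4 days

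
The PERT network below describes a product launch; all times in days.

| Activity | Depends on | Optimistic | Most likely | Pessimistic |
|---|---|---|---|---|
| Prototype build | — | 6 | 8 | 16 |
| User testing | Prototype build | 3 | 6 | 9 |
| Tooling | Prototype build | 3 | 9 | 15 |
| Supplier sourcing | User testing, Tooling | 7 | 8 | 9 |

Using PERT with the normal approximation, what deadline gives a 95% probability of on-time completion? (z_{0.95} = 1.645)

30.3 days

te_Prototype build = (6 + 4·8 + 16)/6 = 54/6 = 9; σ²_Prototype build = ((16−6)/6)² = 2.778
te_User testing = (3 + 4·6 + 9)/6 = 36/6 = 6; σ²_User testing = ((9−3)/6)² = 1.000
te_Tooling = (3 + 4·9 + 15)/6 = 54/6 = 9; σ²_Tooling = ((15−3)/6)² = 4.000
te_Supplier sourcing = (7 + 4·8 + 9)/6 = 48/6 = 8; σ²_Supplier sourcing = ((9−7)/6)² = 0.111

Forward pass:
ES_Prototype build = 0; EF_Prototype build = 9
ES_User testing = 9; EF_User testing = 9+6 = 15
ES_Tooling = 9; EF_Tooling = 9+9 = 18
ES_Supplier sourcing = max(EF_User testing=15, EF_Tooling=18) = 18; EF_Supplier sourcing = 18+8 = 26
Expected project duration μ = 26 days. Critical path: Prototype build → Tooling → Supplier sourcing.

Variance along critical path = 2.778 + 4.000 + 0.111 = 6.889; σ = 2.625 days.
D = μ + z·σ = 26 + 1.645·2.625 = 30.3 days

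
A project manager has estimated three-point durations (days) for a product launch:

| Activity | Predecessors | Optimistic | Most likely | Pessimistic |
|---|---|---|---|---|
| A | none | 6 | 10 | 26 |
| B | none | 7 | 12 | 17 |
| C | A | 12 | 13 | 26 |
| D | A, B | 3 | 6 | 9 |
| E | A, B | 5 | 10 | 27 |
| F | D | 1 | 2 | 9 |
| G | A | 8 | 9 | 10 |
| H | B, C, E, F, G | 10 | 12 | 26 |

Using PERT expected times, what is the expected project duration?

41 days

te_A = (6 + 4·10 + 26)/6 = 72/6 = 12
te_B = (7 + 4·12 + 17)/6 = 72/6 = 12
te_C = (12 + 4·13 + 26)/6 = 90/6 = 15
te_D = (3 + 4·6 + 9)/6 = 36/6 = 6
te_E = (5 + 4·10 + 27)/6 = 72/6 = 12
te_F = (1 + 4·2 + 9)/6 = 18/6 = 3
te_G = (8 + 4·9 + 10)/6 = 54/6 = 9
te_H = (10 + 4·12 + 26)/6 = 84/6 = 14

Forward pass:
ES_A = 0; EF_A = 12
ES_B = 0; EF_B = 12
ES_C = 12; EF_C = 12+15 = 27
ES_D = max(EF_A=12, EF_B=12) = 12; EF_D = 12+6 = 18
ES_E = max(EF_A=12, EF_B=12) = 12; EF_E = 12+12 = 24
ES_F = 18; EF_F = 18+3 = 21
ES_G = 12; EF_G = 12+9 = 21
ES_H = max(EF_B=12, EF_C=27, EF_E=24, EF_F=21, EF_G=21) = 27; EF_H = 27+14 = 41
Expected project duration μ = 41 days. Critical path: A → C → H.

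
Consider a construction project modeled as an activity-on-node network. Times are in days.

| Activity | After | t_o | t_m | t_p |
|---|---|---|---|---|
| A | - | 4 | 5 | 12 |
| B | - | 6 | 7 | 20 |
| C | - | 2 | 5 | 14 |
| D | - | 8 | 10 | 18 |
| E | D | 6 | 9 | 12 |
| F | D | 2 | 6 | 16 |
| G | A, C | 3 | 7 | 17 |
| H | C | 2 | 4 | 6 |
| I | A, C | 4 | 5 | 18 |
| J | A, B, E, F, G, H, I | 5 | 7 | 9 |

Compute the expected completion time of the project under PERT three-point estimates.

te_A = (4 + 4·5 + 12)/6 = 36/6 = 6
te_B = (6 + 4·7 + 20)/6 = 54/6 = 9
te_C = (2 + 4·5 + 14)/6 = 36/6 = 6
te_D = (8 + 4·10 + 18)/6 = 66/6 = 11
te_E = (6 + 4·9 + 12)/6 = 54/6 = 9
te_F = (2 + 4·6 + 16)/6 = 42/6 = 7
te_G = (3 + 4·7 + 17)/6 = 48/6 = 8
te_H = (2 + 4·4 + 6)/6 = 24/6 = 4
te_I = (4 + 4·5 + 18)/6 = 42/6 = 7
te_J = (5 + 4·7 + 9)/6 = 42/6 = 7

Forward pass:
ES_A = 0; EF_A = 6
ES_B = 0; EF_B = 9
ES_C = 0; EF_C = 6
ES_D = 0; EF_D = 11
ES_E = 11; EF_E = 11+9 = 20
ES_F = 11; EF_F = 11+7 = 18
ES_G = max(EF_A=6, EF_C=6) = 6; EF_G = 6+8 = 14
ES_H = 6; EF_H = 6+4 = 10
ES_I = max(EF_A=6, EF_C=6) = 6; EF_I = 6+7 = 13
ES_J = max(EF_A=6, EF_B=9, EF_E=20, EF_F=18, EF_G=14, EF_H=10, EF_I=13) = 20; EF_J = 20+7 = 27
Expected project duration μ = 27 days. Critical path: D → E → J.

27 days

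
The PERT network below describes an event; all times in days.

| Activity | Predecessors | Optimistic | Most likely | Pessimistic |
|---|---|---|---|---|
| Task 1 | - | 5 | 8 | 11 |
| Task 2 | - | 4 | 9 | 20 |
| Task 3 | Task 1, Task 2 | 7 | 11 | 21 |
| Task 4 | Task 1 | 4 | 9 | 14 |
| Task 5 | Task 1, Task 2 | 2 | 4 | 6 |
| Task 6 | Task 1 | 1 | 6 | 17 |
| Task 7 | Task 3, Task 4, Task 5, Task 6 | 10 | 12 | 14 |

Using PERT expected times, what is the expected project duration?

34 days

te_Task 1 = (5 + 4·8 + 11)/6 = 48/6 = 8
te_Task 2 = (4 + 4·9 + 20)/6 = 60/6 = 10
te_Task 3 = (7 + 4·11 + 21)/6 = 72/6 = 12
te_Task 4 = (4 + 4·9 + 14)/6 = 54/6 = 9
te_Task 5 = (2 + 4·4 + 6)/6 = 24/6 = 4
te_Task 6 = (1 + 4·6 + 17)/6 = 42/6 = 7
te_Task 7 = (10 + 4·12 + 14)/6 = 72/6 = 12

Forward pass:
ES_Task 1 = 0; EF_Task 1 = 8
ES_Task 2 = 0; EF_Task 2 = 10
ES_Task 3 = max(EF_Task 1=8, EF_Task 2=10) = 10; EF_Task 3 = 10+12 = 22
ES_Task 4 = 8; EF_Task 4 = 8+9 = 17
ES_Task 5 = max(EF_Task 1=8, EF_Task 2=10) = 10; EF_Task 5 = 10+4 = 14
ES_Task 6 = 8; EF_Task 6 = 8+7 = 15
ES_Task 7 = max(EF_Task 3=22, EF_Task 4=17, EF_Task 5=14, EF_Task 6=15) = 22; EF_Task 7 = 22+12 = 34
Expected project duration μ = 34 days. Critical path: Task 2 → Task 3 → Task 7.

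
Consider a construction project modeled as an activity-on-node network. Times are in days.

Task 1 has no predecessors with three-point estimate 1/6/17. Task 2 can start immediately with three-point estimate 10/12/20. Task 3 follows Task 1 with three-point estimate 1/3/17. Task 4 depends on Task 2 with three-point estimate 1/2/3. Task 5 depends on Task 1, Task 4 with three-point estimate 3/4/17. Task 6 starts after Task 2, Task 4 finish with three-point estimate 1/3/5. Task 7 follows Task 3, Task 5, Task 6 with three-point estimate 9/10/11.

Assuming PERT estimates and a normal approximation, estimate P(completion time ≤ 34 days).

0.849

te_Task 1 = (1 + 4·6 + 17)/6 = 42/6 = 7; σ²_Task 1 = ((17−1)/6)² = 7.111
te_Task 2 = (10 + 4·12 + 20)/6 = 78/6 = 13; σ²_Task 2 = ((20−10)/6)² = 2.778
te_Task 3 = (1 + 4·3 + 17)/6 = 30/6 = 5; σ²_Task 3 = ((17−1)/6)² = 7.111
te_Task 4 = (1 + 4·2 + 3)/6 = 12/6 = 2; σ²_Task 4 = ((3−1)/6)² = 0.111
te_Task 5 = (3 + 4·4 + 17)/6 = 36/6 = 6; σ²_Task 5 = ((17−3)/6)² = 5.444
te_Task 6 = (1 + 4·3 + 5)/6 = 18/6 = 3; σ²_Task 6 = ((5−1)/6)² = 0.444
te_Task 7 = (9 + 4·10 + 11)/6 = 60/6 = 10; σ²_Task 7 = ((11−9)/6)² = 0.111

Forward pass:
ES_Task 1 = 0; EF_Task 1 = 7
ES_Task 2 = 0; EF_Task 2 = 13
ES_Task 3 = 7; EF_Task 3 = 7+5 = 12
ES_Task 4 = 13; EF_Task 4 = 13+2 = 15
ES_Task 5 = max(EF_Task 1=7, EF_Task 4=15) = 15; EF_Task 5 = 15+6 = 21
ES_Task 6 = max(EF_Task 2=13, EF_Task 4=15) = 15; EF_Task 6 = 15+3 = 18
ES_Task 7 = max(EF_Task 3=12, EF_Task 5=21, EF_Task 6=18) = 21; EF_Task 7 = 21+10 = 31
Expected project duration μ = 31 days. Critical path: Task 2 → Task 4 → Task 5 → Task 7.

Variance along critical path = 2.778 + 0.111 + 5.444 + 0.111 = 8.444; σ = √8.444 = 2.906 days.
Z = (34 − 31) / 2.906 = 1.032
P(T ≤ 34) = Φ(1.032) ≈ 0.849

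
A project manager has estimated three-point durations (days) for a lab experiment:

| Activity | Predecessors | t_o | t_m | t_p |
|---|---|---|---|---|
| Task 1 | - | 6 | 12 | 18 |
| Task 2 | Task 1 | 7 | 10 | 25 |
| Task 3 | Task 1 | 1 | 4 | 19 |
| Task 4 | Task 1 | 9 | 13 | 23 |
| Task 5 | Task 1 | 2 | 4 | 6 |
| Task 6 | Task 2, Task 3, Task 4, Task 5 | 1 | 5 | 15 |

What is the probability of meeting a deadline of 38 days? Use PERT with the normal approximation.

te_Task 1 = (6 + 4·12 + 18)/6 = 72/6 = 12; σ²_Task 1 = ((18−6)/6)² = 4.000
te_Task 2 = (7 + 4·10 + 25)/6 = 72/6 = 12; σ²_Task 2 = ((25−7)/6)² = 9.000
te_Task 3 = (1 + 4·4 + 19)/6 = 36/6 = 6; σ²_Task 3 = ((19−1)/6)² = 9.000
te_Task 4 = (9 + 4·13 + 23)/6 = 84/6 = 14; σ²_Task 4 = ((23−9)/6)² = 5.444
te_Task 5 = (2 + 4·4 + 6)/6 = 24/6 = 4; σ²_Task 5 = ((6−2)/6)² = 0.444
te_Task 6 = (1 + 4·5 + 15)/6 = 36/6 = 6; σ²_Task 6 = ((15−1)/6)² = 5.444

Forward pass:
ES_Task 1 = 0; EF_Task 1 = 12
ES_Task 2 = 12; EF_Task 2 = 12+12 = 24
ES_Task 3 = 12; EF_Task 3 = 12+6 = 18
ES_Task 4 = 12; EF_Task 4 = 12+14 = 26
ES_Task 5 = 12; EF_Task 5 = 12+4 = 16
ES_Task 6 = max(EF_Task 2=24, EF_Task 3=18, EF_Task 4=26, EF_Task 5=16) = 26; EF_Task 6 = 26+6 = 32
Expected project duration μ = 32 days. Critical path: Task 1 → Task 4 → Task 6.

Variance along critical path = 4.000 + 5.444 + 5.444 = 14.889; σ = √14.889 = 3.859 days.
Z = (38 − 32) / 3.859 = 1.555
P(T ≤ 38) = Φ(1.555) ≈ 0.940

0.940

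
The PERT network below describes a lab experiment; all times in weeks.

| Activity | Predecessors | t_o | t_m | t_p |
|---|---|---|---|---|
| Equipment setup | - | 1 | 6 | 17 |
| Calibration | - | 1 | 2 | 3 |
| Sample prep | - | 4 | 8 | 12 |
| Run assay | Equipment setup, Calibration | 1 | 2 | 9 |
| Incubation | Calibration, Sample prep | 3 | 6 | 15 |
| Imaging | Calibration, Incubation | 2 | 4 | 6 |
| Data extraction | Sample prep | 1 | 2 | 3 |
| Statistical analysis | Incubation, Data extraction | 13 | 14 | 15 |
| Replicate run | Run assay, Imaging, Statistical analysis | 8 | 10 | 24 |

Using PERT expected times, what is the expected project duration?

41 weeks

te_Equipment setup = (1 + 4·6 + 17)/6 = 42/6 = 7
te_Calibration = (1 + 4·2 + 3)/6 = 12/6 = 2
te_Sample prep = (4 + 4·8 + 12)/6 = 48/6 = 8
te_Run assay = (1 + 4·2 + 9)/6 = 18/6 = 3
te_Incubation = (3 + 4·6 + 15)/6 = 42/6 = 7
te_Imaging = (2 + 4·4 + 6)/6 = 24/6 = 4
te_Data extraction = (1 + 4·2 + 3)/6 = 12/6 = 2
te_Statistical analysis = (13 + 4·14 + 15)/6 = 84/6 = 14
te_Replicate run = (8 + 4·10 + 24)/6 = 72/6 = 12

Forward pass:
ES_Equipment setup = 0; EF_Equipment setup = 7
ES_Calibration = 0; EF_Calibration = 2
ES_Sample prep = 0; EF_Sample prep = 8
ES_Run assay = max(EF_Equipment setup=7, EF_Calibration=2) = 7; EF_Run assay = 7+3 = 10
ES_Incubation = max(EF_Calibration=2, EF_Sample prep=8) = 8; EF_Incubation = 8+7 = 15
ES_Imaging = max(EF_Calibration=2, EF_Incubation=15) = 15; EF_Imaging = 15+4 = 19
ES_Data extraction = 8; EF_Data extraction = 8+2 = 10
ES_Statistical analysis = max(EF_Incubation=15, EF_Data extraction=10) = 15; EF_Statistical analysis = 15+14 = 29
ES_Replicate run = max(EF_Run assay=10, EF_Imaging=19, EF_Statistical analysis=29) = 29; EF_Replicate run = 29+12 = 41
Expected project duration μ = 41 weeks. Critical path: Sample prep → Incubation → Statistical analysis → Replicate run.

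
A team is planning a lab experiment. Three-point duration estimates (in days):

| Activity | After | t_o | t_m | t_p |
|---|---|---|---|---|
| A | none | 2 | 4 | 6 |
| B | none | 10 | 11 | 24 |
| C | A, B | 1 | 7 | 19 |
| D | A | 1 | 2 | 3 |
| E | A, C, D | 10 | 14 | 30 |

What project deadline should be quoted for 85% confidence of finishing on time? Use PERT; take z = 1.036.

te_A = (2 + 4·4 + 6)/6 = 24/6 = 4; σ²_A = ((6−2)/6)² = 0.444
te_B = (10 + 4·11 + 24)/6 = 78/6 = 13; σ²_B = ((24−10)/6)² = 5.444
te_C = (1 + 4·7 + 19)/6 = 48/6 = 8; σ²_C = ((19−1)/6)² = 9.000
te_D = (1 + 4·2 + 3)/6 = 12/6 = 2; σ²_D = ((3−1)/6)² = 0.111
te_E = (10 + 4·14 + 30)/6 = 96/6 = 16; σ²_E = ((30−10)/6)² = 11.111

Forward pass:
ES_A = 0; EF_A = 4
ES_B = 0; EF_B = 13
ES_C = max(EF_A=4, EF_B=13) = 13; EF_C = 13+8 = 21
ES_D = 4; EF_D = 4+2 = 6
ES_E = max(EF_A=4, EF_C=21, EF_D=6) = 21; EF_E = 21+16 = 37
Expected project duration μ = 37 days. Critical path: B → C → E.

Variance along critical path = 5.444 + 9.000 + 11.111 = 25.556; σ = 5.055 days.
D = μ + z·σ = 37 + 1.036·5.055 = 42.2 days

42.2 days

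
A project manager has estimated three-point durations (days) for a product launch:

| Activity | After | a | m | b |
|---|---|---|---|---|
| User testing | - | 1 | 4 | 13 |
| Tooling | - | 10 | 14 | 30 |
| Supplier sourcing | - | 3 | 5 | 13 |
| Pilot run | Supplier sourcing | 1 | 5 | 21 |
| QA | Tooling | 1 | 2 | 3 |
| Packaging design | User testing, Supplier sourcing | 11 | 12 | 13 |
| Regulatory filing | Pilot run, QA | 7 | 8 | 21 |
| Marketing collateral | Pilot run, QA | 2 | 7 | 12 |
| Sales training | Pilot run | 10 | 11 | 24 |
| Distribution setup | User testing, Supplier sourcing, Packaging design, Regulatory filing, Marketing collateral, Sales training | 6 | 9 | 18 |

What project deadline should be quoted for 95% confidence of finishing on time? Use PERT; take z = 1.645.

te_User testing = (1 + 4·4 + 13)/6 = 30/6 = 5; σ²_User testing = ((13−1)/6)² = 4.000
te_Tooling = (10 + 4·14 + 30)/6 = 96/6 = 16; σ²_Tooling = ((30−10)/6)² = 11.111
te_Supplier sourcing = (3 + 4·5 + 13)/6 = 36/6 = 6; σ²_Supplier sourcing = ((13−3)/6)² = 2.778
te_Pilot run = (1 + 4·5 + 21)/6 = 42/6 = 7; σ²_Pilot run = ((21−1)/6)² = 11.111
te_QA = (1 + 4·2 + 3)/6 = 12/6 = 2; σ²_QA = ((3−1)/6)² = 0.111
te_Packaging design = (11 + 4·12 + 13)/6 = 72/6 = 12; σ²_Packaging design = ((13−11)/6)² = 0.111
te_Regulatory filing = (7 + 4·8 + 21)/6 = 60/6 = 10; σ²_Regulatory filing = ((21−7)/6)² = 5.444
te_Marketing collateral = (2 + 4·7 + 12)/6 = 42/6 = 7; σ²_Marketing collateral = ((12−2)/6)² = 2.778
te_Sales training = (10 + 4·11 + 24)/6 = 78/6 = 13; σ²_Sales training = ((24−10)/6)² = 5.444
te_Distribution setup = (6 + 4·9 + 18)/6 = 60/6 = 10; σ²_Distribution setup = ((18−6)/6)² = 4.000

Forward pass:
ES_User testing = 0; EF_User testing = 5
ES_Tooling = 0; EF_Tooling = 16
ES_Supplier sourcing = 0; EF_Supplier sourcing = 6
ES_Pilot run = 6; EF_Pilot run = 6+7 = 13
ES_QA = 16; EF_QA = 16+2 = 18
ES_Packaging design = max(EF_User testing=5, EF_Supplier sourcing=6) = 6; EF_Packaging design = 6+12 = 18
ES_Regulatory filing = max(EF_Pilot run=13, EF_QA=18) = 18; EF_Regulatory filing = 18+10 = 28
ES_Marketing collateral = max(EF_Pilot run=13, EF_QA=18) = 18; EF_Marketing collateral = 18+7 = 25
ES_Sales training = 13; EF_Sales training = 13+13 = 26
ES_Distribution setup = max(EF_User testing=5, EF_Supplier sourcing=6, EF_Packaging design=18, EF_Regulatory filing=28, EF_Marketing collateral=25, EF_Sales training=26) = 28; EF_Distribution setup = 28+10 = 38
Expected project duration μ = 38 days. Critical path: Tooling → QA → Regulatory filing → Distribution setup.

Variance along critical path = 11.111 + 0.111 + 5.444 + 4.000 = 20.667; σ = 4.546 days.
D = μ + z·σ = 38 + 1.645·4.546 = 45.5 days

45.5 days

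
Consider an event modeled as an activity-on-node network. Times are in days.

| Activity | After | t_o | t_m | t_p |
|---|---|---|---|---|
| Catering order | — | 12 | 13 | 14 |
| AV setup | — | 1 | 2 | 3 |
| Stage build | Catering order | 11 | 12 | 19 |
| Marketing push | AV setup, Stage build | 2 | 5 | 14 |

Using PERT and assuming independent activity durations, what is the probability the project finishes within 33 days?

te_Catering order = (12 + 4·13 + 14)/6 = 78/6 = 13; σ²_Catering order = ((14−12)/6)² = 0.111
te_AV setup = (1 + 4·2 + 3)/6 = 12/6 = 2; σ²_AV setup = ((3−1)/6)² = 0.111
te_Stage build = (11 + 4·12 + 19)/6 = 78/6 = 13; σ²_Stage build = ((19−11)/6)² = 1.778
te_Marketing push = (2 + 4·5 + 14)/6 = 36/6 = 6; σ²_Marketing push = ((14−2)/6)² = 4.000

Forward pass:
ES_Catering order = 0; EF_Catering order = 13
ES_AV setup = 0; EF_AV setup = 2
ES_Stage build = 13; EF_Stage build = 13+13 = 26
ES_Marketing push = max(EF_AV setup=2, EF_Stage build=26) = 26; EF_Marketing push = 26+6 = 32
Expected project duration μ = 32 days. Critical path: Catering order → Stage build → Marketing push.

Variance along critical path = 0.111 + 1.778 + 4.000 = 5.889; σ = √5.889 = 2.427 days.
Z = (33 − 32) / 2.427 = 0.412
P(T ≤ 33) = Φ(0.412) ≈ 0.660

0.660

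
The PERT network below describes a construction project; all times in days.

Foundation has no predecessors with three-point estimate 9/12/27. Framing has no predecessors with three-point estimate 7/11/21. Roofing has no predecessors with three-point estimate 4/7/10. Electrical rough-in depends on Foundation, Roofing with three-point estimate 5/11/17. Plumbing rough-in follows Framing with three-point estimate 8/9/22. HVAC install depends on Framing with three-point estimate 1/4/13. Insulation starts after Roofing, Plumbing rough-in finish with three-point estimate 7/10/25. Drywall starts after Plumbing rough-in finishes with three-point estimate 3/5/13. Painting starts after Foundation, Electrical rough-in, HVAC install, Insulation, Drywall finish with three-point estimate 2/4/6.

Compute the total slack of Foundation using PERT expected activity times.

10 days

te_Foundation = (9 + 4·12 + 27)/6 = 84/6 = 14
te_Framing = (7 + 4·11 + 21)/6 = 72/6 = 12
te_Roofing = (4 + 4·7 + 10)/6 = 42/6 = 7
te_Electrical rough-in = (5 + 4·11 + 17)/6 = 66/6 = 11
te_Plumbing rough-in = (8 + 4·9 + 22)/6 = 66/6 = 11
te_HVAC install = (1 + 4·4 + 13)/6 = 30/6 = 5
te_Insulation = (7 + 4·10 + 25)/6 = 72/6 = 12
te_Drywall = (3 + 4·5 + 13)/6 = 36/6 = 6
te_Painting = (2 + 4·4 + 6)/6 = 24/6 = 4

Forward pass:
ES_Foundation = 0; EF_Foundation = 14
ES_Framing = 0; EF_Framing = 12
ES_Roofing = 0; EF_Roofing = 7
ES_Electrical rough-in = max(EF_Foundation=14, EF_Roofing=7) = 14; EF_Electrical rough-in = 14+11 = 25
ES_Plumbing rough-in = 12; EF_Plumbing rough-in = 12+11 = 23
ES_HVAC install = 12; EF_HVAC install = 12+5 = 17
ES_Insulation = max(EF_Roofing=7, EF_Plumbing rough-in=23) = 23; EF_Insulation = 23+12 = 35
ES_Drywall = 23; EF_Drywall = 23+6 = 29
ES_Painting = max(EF_Foundation=14, EF_Electrical rough-in=25, EF_HVAC install=17, EF_Insulation=35, EF_Drywall=29) = 35; EF_Painting = 35+4 = 39
Expected project duration μ = 39 days. Critical path: Framing → Plumbing rough-in → Insulation → Painting.

Backward pass:
LF_Painting = 39; LS_Painting = 39−4 = 35
LF_Drywall = LS_Painting = 35; LS_Drywall = 35−6 = 29
LF_Insulation = LS_Painting = 35; LS_Insulation = 35−12 = 23
LF_HVAC install = LS_Painting = 35; LS_HVAC install = 35−5 = 30
LF_Plumbing rough-in = min(LS_Insulation=23, LS_Drywall=29) = 23; LS_Plumbing rough-in = 23−11 = 12
LF_Electrical rough-in = LS_Painting = 35; LS_Electrical rough-in = 35−11 = 24
LF_Roofing = min(LS_Electrical rough-in=24, LS_Insulation=23) = 23; LS_Roofing = 23−7 = 16
LF_Framing = min(LS_Plumbing rough-in=12, LS_HVAC install=30) = 12; LS_Framing = 12−12 = 0
LF_Foundation = min(LS_Electrical rough-in=24, LS_Painting=35) = 24; LS_Foundation = 24−14 = 10
Slack_Foundation = LS_Foundation − ES_Foundation = 10 − 0 = 10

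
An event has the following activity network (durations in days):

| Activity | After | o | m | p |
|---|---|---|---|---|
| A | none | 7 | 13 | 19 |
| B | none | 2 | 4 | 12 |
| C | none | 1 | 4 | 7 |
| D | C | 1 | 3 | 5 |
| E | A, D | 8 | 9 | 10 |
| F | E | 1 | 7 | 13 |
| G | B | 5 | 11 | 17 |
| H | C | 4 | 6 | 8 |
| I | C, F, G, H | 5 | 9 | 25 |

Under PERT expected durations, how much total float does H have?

te_A = (7 + 4·13 + 19)/6 = 78/6 = 13
te_B = (2 + 4·4 + 12)/6 = 30/6 = 5
te_C = (1 + 4·4 + 7)/6 = 24/6 = 4
te_D = (1 + 4·3 + 5)/6 = 18/6 = 3
te_E = (8 + 4·9 + 10)/6 = 54/6 = 9
te_F = (1 + 4·7 + 13)/6 = 42/6 = 7
te_G = (5 + 4·11 + 17)/6 = 66/6 = 11
te_H = (4 + 4·6 + 8)/6 = 36/6 = 6
te_I = (5 + 4·9 + 25)/6 = 66/6 = 11

Forward pass:
ES_A = 0; EF_A = 13
ES_B = 0; EF_B = 5
ES_C = 0; EF_C = 4
ES_D = 4; EF_D = 4+3 = 7
ES_E = max(EF_A=13, EF_D=7) = 13; EF_E = 13+9 = 22
ES_F = 22; EF_F = 22+7 = 29
ES_G = 5; EF_G = 5+11 = 16
ES_H = 4; EF_H = 4+6 = 10
ES_I = max(EF_C=4, EF_F=29, EF_G=16, EF_H=10) = 29; EF_I = 29+11 = 40
Expected project duration μ = 40 days. Critical path: A → E → F → I.

Backward pass:
LF_I = 40; LS_I = 40−11 = 29
LF_H = LS_I = 29; LS_H = 29−6 = 23
LF_G = LS_I = 29; LS_G = 29−11 = 18
LF_F = LS_I = 29; LS_F = 29−7 = 22
LF_E = LS_F = 22; LS_E = 22−9 = 13
LF_D = LS_E = 13; LS_D = 13−3 = 10
LF_C = min(LS_D=10, LS_H=23, LS_I=29) = 10; LS_C = 10−4 = 6
LF_B = LS_G = 18; LS_B = 18−5 = 13
LF_A = LS_E = 13; LS_A = 13−13 = 0
Slack_H = LS_H − ES_H = 23 − 4 = 19

19 days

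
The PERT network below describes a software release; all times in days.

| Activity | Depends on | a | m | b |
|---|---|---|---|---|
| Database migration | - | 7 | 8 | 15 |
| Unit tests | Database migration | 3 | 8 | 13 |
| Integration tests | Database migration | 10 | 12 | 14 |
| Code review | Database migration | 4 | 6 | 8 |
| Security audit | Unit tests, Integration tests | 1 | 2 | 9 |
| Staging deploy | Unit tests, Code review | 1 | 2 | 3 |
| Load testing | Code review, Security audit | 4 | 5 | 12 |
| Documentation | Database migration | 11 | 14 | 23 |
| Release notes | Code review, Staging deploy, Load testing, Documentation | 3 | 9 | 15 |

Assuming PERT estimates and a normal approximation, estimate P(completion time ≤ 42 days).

0.831

te_Database migration = (7 + 4·8 + 15)/6 = 54/6 = 9; σ²_Database migration = ((15−7)/6)² = 1.778
te_Unit tests = (3 + 4·8 + 13)/6 = 48/6 = 8; σ²_Unit tests = ((13−3)/6)² = 2.778
te_Integration tests = (10 + 4·12 + 14)/6 = 72/6 = 12; σ²_Integration tests = ((14−10)/6)² = 0.444
te_Code review = (4 + 4·6 + 8)/6 = 36/6 = 6; σ²_Code review = ((8−4)/6)² = 0.444
te_Security audit = (1 + 4·2 + 9)/6 = 18/6 = 3; σ²_Security audit = ((9−1)/6)² = 1.778
te_Staging deploy = (1 + 4·2 + 3)/6 = 12/6 = 2; σ²_Staging deploy = ((3−1)/6)² = 0.111
te_Load testing = (4 + 4·5 + 12)/6 = 36/6 = 6; σ²_Load testing = ((12−4)/6)² = 1.778
te_Documentation = (11 + 4·14 + 23)/6 = 90/6 = 15; σ²_Documentation = ((23−11)/6)² = 4.000
te_Release notes = (3 + 4·9 + 15)/6 = 54/6 = 9; σ²_Release notes = ((15−3)/6)² = 4.000

Forward pass:
ES_Database migration = 0; EF_Database migration = 9
ES_Unit tests = 9; EF_Unit tests = 9+8 = 17
ES_Integration tests = 9; EF_Integration tests = 9+12 = 21
ES_Code review = 9; EF_Code review = 9+6 = 15
ES_Security audit = max(EF_Unit tests=17, EF_Integration tests=21) = 21; EF_Security audit = 21+3 = 24
ES_Staging deploy = max(EF_Unit tests=17, EF_Code review=15) = 17; EF_Staging deploy = 17+2 = 19
ES_Load testing = max(EF_Code review=15, EF_Security audit=24) = 24; EF_Load testing = 24+6 = 30
ES_Documentation = 9; EF_Documentation = 9+15 = 24
ES_Release notes = max(EF_Code review=15, EF_Staging deploy=19, EF_Load testing=30, EF_Documentation=24) = 30; EF_Release notes = 30+9 = 39
Expected project duration μ = 39 days. Critical path: Database migration → Integration tests → Security audit → Load testing → Release notes.

Variance along critical path = 1.778 + 0.444 + 1.778 + 1.778 + 4.000 = 9.778; σ = √9.778 = 3.127 days.
Z = (42 − 39) / 3.127 = 0.959
P(T ≤ 42) = Φ(0.959) ≈ 0.831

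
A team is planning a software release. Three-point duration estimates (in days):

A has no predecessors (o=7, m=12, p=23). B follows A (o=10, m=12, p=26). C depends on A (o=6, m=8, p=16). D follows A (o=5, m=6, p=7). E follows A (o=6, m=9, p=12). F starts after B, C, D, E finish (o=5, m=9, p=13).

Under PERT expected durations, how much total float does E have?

te_A = (7 + 4·12 + 23)/6 = 78/6 = 13
te_B = (10 + 4·12 + 26)/6 = 84/6 = 14
te_C = (6 + 4·8 + 16)/6 = 54/6 = 9
te_D = (5 + 4·6 + 7)/6 = 36/6 = 6
te_E = (6 + 4·9 + 12)/6 = 54/6 = 9
te_F = (5 + 4·9 + 13)/6 = 54/6 = 9

Forward pass:
ES_A = 0; EF_A = 13
ES_B = 13; EF_B = 13+14 = 27
ES_C = 13; EF_C = 13+9 = 22
ES_D = 13; EF_D = 13+6 = 19
ES_E = 13; EF_E = 13+9 = 22
ES_F = max(EF_B=27, EF_C=22, EF_D=19, EF_E=22) = 27; EF_F = 27+9 = 36
Expected project duration μ = 36 days. Critical path: A → B → F.

Backward pass:
LF_F = 36; LS_F = 36−9 = 27
LF_E = LS_F = 27; LS_E = 27−9 = 18
LF_D = LS_F = 27; LS_D = 27−6 = 21
LF_C = LS_F = 27; LS_C = 27−9 = 18
LF_B = LS_F = 27; LS_B = 27−14 = 13
LF_A = min(LS_B=13, LS_C=18, LS_D=21, LS_E=18) = 13; LS_A = 13−13 = 0
Slack_E = LS_E − ES_E = 18 − 13 = 5

5 days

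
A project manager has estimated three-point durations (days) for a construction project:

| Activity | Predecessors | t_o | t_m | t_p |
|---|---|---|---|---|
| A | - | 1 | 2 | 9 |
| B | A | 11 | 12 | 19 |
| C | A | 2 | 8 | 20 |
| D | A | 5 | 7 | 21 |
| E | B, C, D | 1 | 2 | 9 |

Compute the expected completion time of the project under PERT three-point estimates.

19 days

te_A = (1 + 4·2 + 9)/6 = 18/6 = 3
te_B = (11 + 4·12 + 19)/6 = 78/6 = 13
te_C = (2 + 4·8 + 20)/6 = 54/6 = 9
te_D = (5 + 4·7 + 21)/6 = 54/6 = 9
te_E = (1 + 4·2 + 9)/6 = 18/6 = 3

Forward pass:
ES_A = 0; EF_A = 3
ES_B = 3; EF_B = 3+13 = 16
ES_C = 3; EF_C = 3+9 = 12
ES_D = 3; EF_D = 3+9 = 12
ES_E = max(EF_B=16, EF_C=12, EF_D=12) = 16; EF_E = 16+3 = 19
Expected project duration μ = 19 days. Critical path: A → B → E.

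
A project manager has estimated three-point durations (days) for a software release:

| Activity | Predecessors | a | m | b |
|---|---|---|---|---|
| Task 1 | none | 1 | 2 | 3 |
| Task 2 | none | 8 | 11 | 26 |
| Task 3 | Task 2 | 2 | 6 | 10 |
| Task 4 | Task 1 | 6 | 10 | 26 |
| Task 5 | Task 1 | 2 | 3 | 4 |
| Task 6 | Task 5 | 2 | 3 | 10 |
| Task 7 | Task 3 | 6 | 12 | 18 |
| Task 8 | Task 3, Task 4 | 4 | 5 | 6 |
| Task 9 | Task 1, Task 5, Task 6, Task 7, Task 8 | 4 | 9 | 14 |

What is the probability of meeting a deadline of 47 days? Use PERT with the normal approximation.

te_Task 1 = (1 + 4·2 + 3)/6 = 12/6 = 2; σ²_Task 1 = ((3−1)/6)² = 0.111
te_Task 2 = (8 + 4·11 + 26)/6 = 78/6 = 13; σ²_Task 2 = ((26−8)/6)² = 9.000
te_Task 3 = (2 + 4·6 + 10)/6 = 36/6 = 6; σ²_Task 3 = ((10−2)/6)² = 1.778
te_Task 4 = (6 + 4·10 + 26)/6 = 72/6 = 12; σ²_Task 4 = ((26−6)/6)² = 11.111
te_Task 5 = (2 + 4·3 + 4)/6 = 18/6 = 3; σ²_Task 5 = ((4−2)/6)² = 0.111
te_Task 6 = (2 + 4·3 + 10)/6 = 24/6 = 4; σ²_Task 6 = ((10−2)/6)² = 1.778
te_Task 7 = (6 + 4·12 + 18)/6 = 72/6 = 12; σ²_Task 7 = ((18−6)/6)² = 4.000
te_Task 8 = (4 + 4·5 + 6)/6 = 30/6 = 5; σ²_Task 8 = ((6−4)/6)² = 0.111
te_Task 9 = (4 + 4·9 + 14)/6 = 54/6 = 9; σ²_Task 9 = ((14−4)/6)² = 2.778

Forward pass:
ES_Task 1 = 0; EF_Task 1 = 2
ES_Task 2 = 0; EF_Task 2 = 13
ES_Task 3 = 13; EF_Task 3 = 13+6 = 19
ES_Task 4 = 2; EF_Task 4 = 2+12 = 14
ES_Task 5 = 2; EF_Task 5 = 2+3 = 5
ES_Task 6 = 5; EF_Task 6 = 5+4 = 9
ES_Task 7 = 19; EF_Task 7 = 19+12 = 31
ES_Task 8 = max(EF_Task 3=19, EF_Task 4=14) = 19; EF_Task 8 = 19+5 = 24
ES_Task 9 = max(EF_Task 1=2, EF_Task 5=5, EF_Task 6=9, EF_Task 7=31, EF_Task 8=24) = 31; EF_Task 9 = 31+9 = 40
Expected project duration μ = 40 days. Critical path: Task 2 → Task 3 → Task 7 → Task 9.

Variance along critical path = 9.000 + 1.778 + 4.000 + 2.778 = 17.556; σ = √17.556 = 4.190 days.
Z = (47 − 40) / 4.190 = 1.671
P(T ≤ 47) = Φ(1.671) ≈ 0.953

0.953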